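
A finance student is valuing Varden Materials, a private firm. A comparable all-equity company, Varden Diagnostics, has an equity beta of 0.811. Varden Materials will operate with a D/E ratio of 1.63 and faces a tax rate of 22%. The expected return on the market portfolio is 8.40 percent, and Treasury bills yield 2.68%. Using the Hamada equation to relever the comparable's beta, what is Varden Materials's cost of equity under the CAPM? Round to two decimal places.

13.22%

β_L = β_U × [1 + (1 − t)(D/E)] = 0.811 × [1 + (1 − 0.22) × 1.63]
    = 0.811 × [1 + 0.78 × 1.63] = 0.811 × 2.2714 = 1.8421
MRP = 8.40% − 2.68% = 5.72%
E(R) = R_f + β_L × MRP = 2.68% + 1.8421 × 5.72% = 13.22%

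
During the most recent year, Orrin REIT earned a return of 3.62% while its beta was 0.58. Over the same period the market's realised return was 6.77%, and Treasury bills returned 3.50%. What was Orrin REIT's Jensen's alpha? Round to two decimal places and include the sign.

-1.78%

Market excess return = 6.77% − 3.50% = 3.27%
CAPM benchmark = R_f + β(R_m − R_f) = 3.50% + 0.58 × 3.27% = 5.3966%
α = actual − benchmark = 3.62% − 5.3966% = -1.78%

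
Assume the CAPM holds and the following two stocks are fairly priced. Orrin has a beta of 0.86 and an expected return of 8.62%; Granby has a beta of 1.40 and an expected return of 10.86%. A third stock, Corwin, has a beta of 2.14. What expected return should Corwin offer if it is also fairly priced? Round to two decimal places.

13.93%

MRP (SML slope) = (10.86% − 8.62%) / (1.40 − 0.86) = 2.24% / 0.54 = 4.1481%
R_f (intercept) = 8.62% − 0.86 × 4.1481% = 5.0526%
E(R_Corwin) = R_f + β × MRP = 5.0526% + 2.14 × 4.1481% = 13.93%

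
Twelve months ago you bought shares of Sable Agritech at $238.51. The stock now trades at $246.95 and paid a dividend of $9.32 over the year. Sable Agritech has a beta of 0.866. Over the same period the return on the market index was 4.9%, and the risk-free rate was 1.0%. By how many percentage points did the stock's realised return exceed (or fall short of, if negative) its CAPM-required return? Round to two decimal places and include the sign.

Realised HPR = (P1 + D1 − P0) / P0 = (246.95 + 9.32 − 238.51) / 238.51 = 17.76 / 238.51 = 7.4462%
MRP = 4.9% − 1.0% = 3.90%
CAPM required = R_f + β·MRP = 1.0% + 0.866 × 3.9% = 4.3774%
α = realised − required = 7.4462% − 4.3774% = +3.07%

+3.07%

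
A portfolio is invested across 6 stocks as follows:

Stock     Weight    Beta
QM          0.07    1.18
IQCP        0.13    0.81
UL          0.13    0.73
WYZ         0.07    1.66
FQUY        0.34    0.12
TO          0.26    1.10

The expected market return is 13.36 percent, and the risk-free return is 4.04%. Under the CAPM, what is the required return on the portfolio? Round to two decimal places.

β_P = Σ w_i β_i = 0.07×1.18 + 0.13×0.81 + 0.13×0.73 + 0.07×1.66 + 0.34×0.12 + 0.26×1.10 = 0.7258
MRP = 13.36% − 4.04% = 9.32%
E(R_P) = R_f + β_P × MRP = 4.04% + 0.7258 × 9.32% = 10.80%

10.80%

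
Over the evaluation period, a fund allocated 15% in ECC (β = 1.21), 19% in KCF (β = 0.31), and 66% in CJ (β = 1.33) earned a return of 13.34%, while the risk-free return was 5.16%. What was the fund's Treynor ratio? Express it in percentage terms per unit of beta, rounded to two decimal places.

β_P = 0.15×1.21 + 0.19×0.31 + 0.66×1.33 = 1.1182
Treynor = (R_P − R_f) / β_P = (13.34% − 5.16%) / 1.1182 = 8.18% / 1.1182 = 7.32%

7.32%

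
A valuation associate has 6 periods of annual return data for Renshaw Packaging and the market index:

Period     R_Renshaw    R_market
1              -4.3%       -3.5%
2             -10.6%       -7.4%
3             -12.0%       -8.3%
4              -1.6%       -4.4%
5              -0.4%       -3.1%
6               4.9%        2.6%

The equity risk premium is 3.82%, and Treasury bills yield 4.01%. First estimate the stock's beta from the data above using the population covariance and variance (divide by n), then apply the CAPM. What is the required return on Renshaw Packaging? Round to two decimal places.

Mean R_i = (-4.3 − 10.6 − 12.0 − 1.6 − 0.4 + 4.9) / 6 = -4.0000%
Mean R_m = (-3.5 − 7.4 − 8.3 − 4.4 − 3.1 + 2.6) / 6 = -4.0167%
Σ(R_i − R̄_i)(R_m − R̄_m) = 117.7100  ⇒  Cov = 117.7100 / 6 = 19.6183
Σ(R_m − R̄_m)² = 74.8283  ⇒  Var(R_m) = 74.8283 / 6 = 12.4714
β = Cov / Var(R_m) = 19.6183 / 12.4714 = 1.5731
E(R) = R_f + β × MRP = 4.01% + 1.5731 × 3.82% = 10.02%

10.02%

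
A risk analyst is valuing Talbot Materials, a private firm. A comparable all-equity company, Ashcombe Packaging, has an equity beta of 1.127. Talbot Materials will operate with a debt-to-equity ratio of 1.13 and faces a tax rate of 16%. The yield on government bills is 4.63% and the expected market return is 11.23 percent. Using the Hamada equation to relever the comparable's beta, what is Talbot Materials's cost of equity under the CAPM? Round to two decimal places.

19.13%

β_L = β_U × [1 + (1 − t)(D/E)] = 1.127 × [1 + (1 − 0.16) × 1.13]
    = 1.127 × [1 + 0.84 × 1.13] = 1.127 × 1.9492 = 2.1967
MRP = 11.23% − 4.63% = 6.60%
E(R) = R_f + β_L × MRP = 4.63% + 2.1967 × 6.60% = 19.13%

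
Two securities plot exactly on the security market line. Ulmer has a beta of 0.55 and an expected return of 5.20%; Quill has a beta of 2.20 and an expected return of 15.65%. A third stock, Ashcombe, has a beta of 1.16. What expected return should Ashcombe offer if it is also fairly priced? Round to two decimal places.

MRP (SML slope) = (15.65% − 5.20%) / (2.20 − 0.55) = 10.45% / 1.65 = 6.3333%
R_f (intercept) = 5.20% − 0.55 × 6.3333% = 1.7167%
E(R_Ashcombe) = R_f + β × MRP = 1.7167% + 1.16 × 6.3333% = 9.06%

9.06%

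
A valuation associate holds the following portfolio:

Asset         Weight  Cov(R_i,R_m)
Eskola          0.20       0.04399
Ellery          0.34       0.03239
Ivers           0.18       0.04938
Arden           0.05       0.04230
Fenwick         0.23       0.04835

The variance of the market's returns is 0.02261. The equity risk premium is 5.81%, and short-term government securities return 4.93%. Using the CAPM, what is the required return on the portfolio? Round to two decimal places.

β_Eskola = 0.04399 / 0.02261 = 1.9456
β_Ellery = 0.03239 / 0.02261 = 1.4326
β_Ivers = 0.04938 / 0.02261 = 2.1840
β_Arden = 0.04230 / 0.02261 = 1.8709
β_Fenwick = 0.04835 / 0.02261 = 2.1384
β_P = Σ w_i β_i = 0.20×1.9456 + 0.34×1.4326 + 0.18×2.1840 + 0.05×1.8709 + 0.23×2.1384 = 1.8547
E(R_P) = R_f + β_P × MRP = 4.93% + 1.8547 × 5.81% = 15.71%

15.71%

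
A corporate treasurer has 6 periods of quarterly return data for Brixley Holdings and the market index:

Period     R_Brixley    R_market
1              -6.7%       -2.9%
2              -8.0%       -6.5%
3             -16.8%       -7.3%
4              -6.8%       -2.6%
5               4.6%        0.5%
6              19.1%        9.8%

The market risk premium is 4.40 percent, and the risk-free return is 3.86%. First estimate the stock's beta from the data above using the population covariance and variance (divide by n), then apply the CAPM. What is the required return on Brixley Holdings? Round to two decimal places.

Mean R_i = (-6.7 − 8.0 − 16.8 − 6.8 + 4.6 + 19.1) / 6 = -2.4333%
Mean R_m = (-2.9 − 6.5 − 7.3 − 2.6 + 0.5 + 9.8) / 6 = -1.5000%
Σ(R_i − R̄_i)(R_m − R̄_m) = 379.3300  ⇒  Cov = 379.3300 / 6 = 63.2217
Σ(R_m − R̄_m)² = 193.5000  ⇒  Var(R_m) = 193.5000 / 6 = 32.2500
β = Cov / Var(R_m) = 63.2217 / 32.2500 = 1.9604
E(R) = R_f + β × MRP = 3.86% + 1.9604 × 4.40% = 12.49%

12.49%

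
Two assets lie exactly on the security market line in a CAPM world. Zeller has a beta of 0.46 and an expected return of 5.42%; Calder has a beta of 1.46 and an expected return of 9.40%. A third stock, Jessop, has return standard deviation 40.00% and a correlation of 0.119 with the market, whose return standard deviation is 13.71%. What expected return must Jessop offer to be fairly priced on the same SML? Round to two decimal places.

4.97%

MRP = (9.40% − 5.42%) / (1.46 − 0.46) = 3.9800%
R_f = 5.42% − 0.46 × 3.9800% = 3.5892%
β_Jessop = ρ·σ_i/σ_m = 0.119 × 40.00 / 13.71 = 0.3472
E(R_Jessop) = R_f + β × MRP = 3.5892% + 0.3472 × 3.9800% = 4.97%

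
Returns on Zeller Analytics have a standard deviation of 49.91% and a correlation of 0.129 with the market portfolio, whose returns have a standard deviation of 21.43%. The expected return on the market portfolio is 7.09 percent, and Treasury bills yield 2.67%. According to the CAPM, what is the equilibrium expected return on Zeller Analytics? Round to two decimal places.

β = ρ × σ_i / σ_m = 0.129 × 49.91% / 21.43% = 0.3004
MRP = 7.09% − 2.67% = 4.42%
E(R) = 2.67% + 0.3004 × 4.42% = 4.00%

4.00%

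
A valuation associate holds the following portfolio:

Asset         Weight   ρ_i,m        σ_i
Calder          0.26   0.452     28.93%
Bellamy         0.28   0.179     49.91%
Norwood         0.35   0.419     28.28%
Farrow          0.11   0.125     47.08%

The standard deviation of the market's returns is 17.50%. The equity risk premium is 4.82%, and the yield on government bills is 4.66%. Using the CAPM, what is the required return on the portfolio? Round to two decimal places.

β_Calder = 0.452 × 28.93% / 17.50% = 0.7472
β_Bellamy = 0.179 × 49.91% / 17.50% = 0.5105
β_Norwood = 0.419 × 28.28% / 17.50% = 0.6771
β_Farrow = 0.125 × 47.08% / 17.50% = 0.3363
β_P = Σ w_i β_i = 0.26×0.7472 + 0.28×0.5105 + 0.35×0.6771 + 0.11×0.3363 = 0.6112
E(R_P) = R_f + β_P × MRP = 4.66% + 0.6112 × 4.82% = 7.61%

7.61%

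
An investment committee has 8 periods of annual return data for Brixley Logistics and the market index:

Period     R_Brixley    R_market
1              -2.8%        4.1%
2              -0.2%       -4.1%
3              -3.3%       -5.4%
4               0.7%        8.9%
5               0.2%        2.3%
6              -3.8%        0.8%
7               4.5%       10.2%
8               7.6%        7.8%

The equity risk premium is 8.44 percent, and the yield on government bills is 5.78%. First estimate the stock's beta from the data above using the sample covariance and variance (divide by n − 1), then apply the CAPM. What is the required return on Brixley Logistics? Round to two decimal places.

Mean R_i = (-2.8 − 0.2 − 3.3 + 0.7 + 0.2 − 3.8 + 4.5 + 7.6) / 8 = 0.3625%
Mean R_m = (4.1 − 4.1 − 5.4 + 8.9 + 2.3 + 0.8 + 10.2 + 7.8) / 8 = 3.0750%
Σ(R_i − R̄_i)(R_m − R̄_m) = 107.0725  ⇒  Cov = 107.0725 / 7 = 15.2961
Σ(R_m − R̄_m)² = 237.1550  ⇒  Var(R_m) = 237.1550 / 7 = 33.8793
β = Cov / Var(R_m) = 15.2961 / 33.8793 = 0.4515
E(R) = R_f + β × MRP = 5.78% + 0.4515 × 8.44% = 9.59%

9.59%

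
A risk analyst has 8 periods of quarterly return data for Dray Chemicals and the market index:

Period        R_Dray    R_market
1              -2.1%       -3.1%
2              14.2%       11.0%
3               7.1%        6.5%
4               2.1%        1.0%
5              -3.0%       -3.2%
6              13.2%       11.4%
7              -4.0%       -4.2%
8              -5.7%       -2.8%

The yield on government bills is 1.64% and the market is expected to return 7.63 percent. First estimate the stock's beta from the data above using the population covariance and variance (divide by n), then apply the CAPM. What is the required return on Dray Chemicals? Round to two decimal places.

8.68%

Mean R_i = (-2.1 + 14.2 + 7.1 + 2.1 − 3.0 + 13.2 − 4.0 − 5.7) / 8 = 2.7250%
Mean R_m = (-3.1 + 11.0 + 6.5 + 1.0 − 3.2 + 11.4 − 4.2 − 2.8) / 8 = 2.0750%
Σ(R_i − R̄_i)(R_m − R̄_m) = 358.5650  ⇒  Cov = 358.5650 / 8 = 44.8206
Σ(R_m − R̄_m)² = 305.0950  ⇒  Var(R_m) = 305.0950 / 8 = 38.1369
β = Cov / Var(R_m) = 44.8206 / 38.1369 = 1.1753
MRP = 7.63% − 1.64% = 5.99%
E(R) = R_f + β × MRP = 1.64% + 1.1753 × 5.99% = 8.68%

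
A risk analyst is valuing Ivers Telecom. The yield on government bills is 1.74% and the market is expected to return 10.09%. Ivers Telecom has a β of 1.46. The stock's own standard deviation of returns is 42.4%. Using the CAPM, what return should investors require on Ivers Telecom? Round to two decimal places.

Market risk premium = E(R_m) − R_f = 10.09% − 1.74% = 8.35%
E(R) = R_f + β × MRP = 1.74% + 1.46 × 8.35% = 13.93%

13.93%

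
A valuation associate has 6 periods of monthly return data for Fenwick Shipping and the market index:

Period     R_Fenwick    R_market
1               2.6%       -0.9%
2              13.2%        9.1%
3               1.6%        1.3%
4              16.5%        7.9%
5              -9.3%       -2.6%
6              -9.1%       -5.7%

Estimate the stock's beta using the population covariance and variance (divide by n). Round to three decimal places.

1.748

Mean R_i = (2.6 + 13.2 + 1.6 + 16.5 − 9.3 − 9.1) / 6 = 2.5833%
Mean R_m = (-0.9 + 9.1 + 1.3 + 7.9 − 2.6 − 5.7) / 6 = 1.5167%
Σ(R_i − R̄_i)(R_m − R̄_m) = 302.7517  ⇒  Cov = 302.7517 / 6 = 50.4586
Σ(R_m − R̄_m)² = 173.1683  ⇒  Var(R_m) = 173.1683 / 6 = 28.8614
β = Cov / Var(R_m) = 50.4586 / 28.8614 = 1.7483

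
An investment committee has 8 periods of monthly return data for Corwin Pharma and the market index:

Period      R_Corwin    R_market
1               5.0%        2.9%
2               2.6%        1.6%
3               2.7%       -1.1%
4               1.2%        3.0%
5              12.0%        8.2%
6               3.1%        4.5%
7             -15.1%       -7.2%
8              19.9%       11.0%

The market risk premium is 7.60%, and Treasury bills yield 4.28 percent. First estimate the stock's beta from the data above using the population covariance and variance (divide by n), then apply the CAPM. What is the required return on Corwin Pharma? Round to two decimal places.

17.28%

Mean R_i = (5.0 + 2.6 + 2.7 + 1.2 + 12.0 + 3.1 − 15.1 + 19.9) / 8 = 3.9250%
Mean R_m = (2.9 + 1.6 − 1.1 + 3.0 + 8.2 + 4.5 − 7.2 + 11.0) / 8 = 2.8625%
Σ(R_i − R̄_i)(R_m − R̄_m) = 369.3775  ⇒  Cov = 369.3775 / 8 = 46.1722
Σ(R_m − R̄_m)² = 215.9588  ⇒  Var(R_m) = 215.9588 / 8 = 26.9949
β = Cov / Var(R_m) = 46.1722 / 26.9949 = 1.7104
E(R) = R_f + β × MRP = 4.28% + 1.7104 × 7.60% = 17.28%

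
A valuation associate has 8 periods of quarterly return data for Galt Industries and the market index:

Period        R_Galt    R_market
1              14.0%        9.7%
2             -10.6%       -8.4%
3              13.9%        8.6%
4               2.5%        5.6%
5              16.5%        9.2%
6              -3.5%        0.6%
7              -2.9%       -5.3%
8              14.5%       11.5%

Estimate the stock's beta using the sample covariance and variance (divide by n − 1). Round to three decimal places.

Mean R_i = (14.0 − 10.6 + 13.9 + 2.5 + 16.5 − 3.5 − 2.9 + 14.5) / 8 = 5.5500%
Mean R_m = (9.7 − 8.4 + 8.6 + 5.6 + 9.2 + 0.6 − 5.3 + 11.5) / 8 = 3.9375%
Σ(R_i − R̄_i)(R_m − R̄_m) = 515.3750  ⇒  Cov = 515.3750 / 7 = 73.6250
Σ(R_m − R̄_m)² = 391.2788  ⇒  Var(R_m) = 391.2788 / 7 = 55.8970
β = Cov / Var(R_m) = 73.6250 / 55.8970 = 1.3172

1.317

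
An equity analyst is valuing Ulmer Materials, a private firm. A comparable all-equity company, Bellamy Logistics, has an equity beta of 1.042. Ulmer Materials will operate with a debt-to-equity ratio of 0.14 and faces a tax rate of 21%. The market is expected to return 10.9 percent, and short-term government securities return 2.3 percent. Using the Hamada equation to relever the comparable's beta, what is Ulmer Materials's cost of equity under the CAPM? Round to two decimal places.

β_L = β_U × [1 + (1 − t)(D/E)] = 1.042 × [1 + (1 − 0.21) × 0.14]
    = 1.042 × [1 + 0.79 × 0.14] = 1.042 × 1.1106 = 1.1572
MRP = 10.9% − 2.3% = 8.60%
E(R) = R_f + β_L × MRP = 2.3% + 1.1572 × 8.6% = 12.25%

12.25%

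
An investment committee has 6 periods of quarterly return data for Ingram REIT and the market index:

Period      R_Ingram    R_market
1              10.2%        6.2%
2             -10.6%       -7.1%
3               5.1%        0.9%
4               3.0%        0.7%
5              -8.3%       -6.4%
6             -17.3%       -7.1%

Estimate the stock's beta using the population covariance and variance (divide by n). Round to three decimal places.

Mean R_i = (10.2 − 10.6 + 5.1 + 3.0 − 8.3 − 17.3) / 6 = -2.9833%
Mean R_m = (6.2 − 7.1 + 0.9 + 0.7 − 6.4 − 7.1) / 6 = -2.1333%
Σ(R_i − R̄_i)(R_m − R̄_m) = 282.9533  ⇒  Cov = 282.9533 / 6 = 47.1589
Σ(R_m − R̄_m)² = 154.2133  ⇒  Var(R_m) = 154.2133 / 6 = 25.7022
β = Cov / Var(R_m) = 47.1589 / 25.7022 = 1.8348

1.835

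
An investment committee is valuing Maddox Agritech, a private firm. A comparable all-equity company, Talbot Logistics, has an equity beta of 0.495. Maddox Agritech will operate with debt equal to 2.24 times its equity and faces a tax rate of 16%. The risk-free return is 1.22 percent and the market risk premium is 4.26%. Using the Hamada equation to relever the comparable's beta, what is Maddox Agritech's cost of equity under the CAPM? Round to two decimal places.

7.30%

β_L = β_U × [1 + (1 − t)(D/E)] = 0.495 × [1 + (1 − 0.16) × 2.24]
    = 0.495 × [1 + 0.84 × 2.24] = 0.495 × 2.8816 = 1.4264
E(R) = R_f + β_L × MRP = 1.22% + 1.4264 × 4.26% = 7.30%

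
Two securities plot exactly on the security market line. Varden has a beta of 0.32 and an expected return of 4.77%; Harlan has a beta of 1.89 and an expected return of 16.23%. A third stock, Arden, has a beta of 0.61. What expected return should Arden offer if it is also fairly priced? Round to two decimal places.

6.89%

MRP (SML slope) = (16.23% − 4.77%) / (1.89 − 0.32) = 11.46% / 1.57 = 7.2994%
R_f (intercept) = 4.77% − 0.32 × 7.2994% = 2.4342%
E(R_Arden) = R_f + β × MRP = 2.4342% + 0.61 × 7.2994% = 6.89%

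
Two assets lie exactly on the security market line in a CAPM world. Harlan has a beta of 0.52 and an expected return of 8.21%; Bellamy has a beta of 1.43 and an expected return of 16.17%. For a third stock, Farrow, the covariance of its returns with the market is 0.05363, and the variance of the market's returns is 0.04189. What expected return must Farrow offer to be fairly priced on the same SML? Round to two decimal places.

MRP = (16.17% − 8.21%) / (1.43 − 0.52) = 8.7473%
R_f = 8.21% − 0.52 × 8.7473% = 3.6614%
β_Farrow = Cov / Var(R_m) = 0.05363 / 0.04189 = 1.2803
E(R_Farrow) = R_f + β × MRP = 3.6614% + 1.2803 × 8.7473% = 14.86%

14.86%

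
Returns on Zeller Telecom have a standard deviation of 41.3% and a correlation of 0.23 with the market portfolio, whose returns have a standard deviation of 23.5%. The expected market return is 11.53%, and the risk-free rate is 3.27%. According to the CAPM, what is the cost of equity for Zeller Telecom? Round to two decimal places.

β = ρ × σ_i / σ_m = 0.23 × 41.3% / 23.5% = 0.4042
MRP = 11.53% − 3.27% = 8.26%
E(R) = 3.27% + 0.4042 × 8.26% = 6.61%

6.61%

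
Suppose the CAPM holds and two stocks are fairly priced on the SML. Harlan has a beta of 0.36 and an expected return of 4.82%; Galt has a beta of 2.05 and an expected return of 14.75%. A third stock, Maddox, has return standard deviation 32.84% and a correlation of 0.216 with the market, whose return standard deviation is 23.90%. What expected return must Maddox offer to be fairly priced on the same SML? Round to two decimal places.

4.45%

MRP = (14.75% − 4.82%) / (2.05 − 0.36) = 5.8757%
R_f = 4.82% − 0.36 × 5.8757% = 2.7047%
β_Maddox = ρ·σ_i/σ_m = 0.216 × 32.84 / 23.90 = 0.2968
E(R_Maddox) = R_f + β × MRP = 2.7047% + 0.2968 × 5.8757% = 4.45%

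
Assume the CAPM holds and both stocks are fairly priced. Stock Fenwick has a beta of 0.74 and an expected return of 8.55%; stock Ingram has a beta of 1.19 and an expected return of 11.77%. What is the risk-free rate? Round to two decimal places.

Both satisfy E(R) = R_f + β·MRP, so the slope of the SML is
MRP = (11.77% − 8.55%) / (1.19 − 0.74) = 3.22% / 0.45 = 7.1556%
R_f = E(R_Fenwick) − β_Fenwick·MRP = 8.55% − 0.74 × 7.1556% = 3.2549%

3.25%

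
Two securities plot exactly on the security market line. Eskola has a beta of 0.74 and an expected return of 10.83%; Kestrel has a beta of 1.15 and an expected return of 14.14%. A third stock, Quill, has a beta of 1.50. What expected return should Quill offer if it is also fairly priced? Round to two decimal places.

MRP (SML slope) = (14.14% − 10.83%) / (1.15 − 0.74) = 3.31% / 0.41 = 8.0732%
R_f (intercept) = 10.83% − 0.74 × 8.0732% = 4.8558%
E(R_Quill) = R_f + β × MRP = 4.8558% + 1.50 × 8.0732% = 16.97%

16.97%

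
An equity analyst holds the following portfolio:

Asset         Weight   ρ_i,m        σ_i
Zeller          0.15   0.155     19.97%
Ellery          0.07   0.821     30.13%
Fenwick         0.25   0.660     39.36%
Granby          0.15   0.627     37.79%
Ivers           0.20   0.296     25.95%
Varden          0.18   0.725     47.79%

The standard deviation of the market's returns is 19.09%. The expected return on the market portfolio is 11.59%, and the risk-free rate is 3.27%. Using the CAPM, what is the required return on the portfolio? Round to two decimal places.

β_Zeller = 0.155 × 19.97% / 19.09% = 0.1621
β_Ellery = 0.821 × 30.13% / 19.09% = 1.2958
β_Fenwick = 0.660 × 39.36% / 19.09% = 1.3608
β_Granby = 0.627 × 37.79% / 19.09% = 1.2412
β_Ivers = 0.296 × 25.95% / 19.09% = 0.4024
β_Varden = 0.725 × 47.79% / 19.09% = 1.8150
β_P = Σ w_i β_i = 0.15×0.1621 + 0.07×1.2958 + 0.25×1.3608 + 0.15×1.2412 + 0.20×0.4024 + 0.18×1.8150 = 1.0486
MRP = 11.59% − 3.27% = 8.32%
E(R_P) = R_f + β_P × MRP = 3.27% + 1.0486 × 8.32% = 11.99%

11.99%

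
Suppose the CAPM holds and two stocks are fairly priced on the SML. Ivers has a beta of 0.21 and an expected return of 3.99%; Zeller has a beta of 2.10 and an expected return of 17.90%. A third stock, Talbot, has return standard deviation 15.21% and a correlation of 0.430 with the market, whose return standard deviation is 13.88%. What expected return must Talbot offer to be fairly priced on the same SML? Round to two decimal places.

MRP = (17.90% − 3.99%) / (2.10 − 0.21) = 7.3598%
R_f = 3.99% − 0.21 × 7.3598% = 2.4444%
β_Talbot = ρ·σ_i/σ_m = 0.430 × 15.21 / 13.88 = 0.4712
E(R_Talbot) = R_f + β × MRP = 2.4444% + 0.4712 × 7.3598% = 5.91%

5.91%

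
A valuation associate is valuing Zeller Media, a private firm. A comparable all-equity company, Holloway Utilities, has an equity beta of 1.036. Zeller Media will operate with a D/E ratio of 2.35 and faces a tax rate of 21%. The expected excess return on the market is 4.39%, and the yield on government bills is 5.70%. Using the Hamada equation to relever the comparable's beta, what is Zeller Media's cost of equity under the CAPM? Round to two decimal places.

18.69%

β_L = β_U × [1 + (1 − t)(D/E)] = 1.036 × [1 + (1 − 0.21) × 2.35]
    = 1.036 × [1 + 0.79 × 2.35] = 1.036 × 2.8565 = 2.9593
E(R) = R_f + β_L × MRP = 5.70% + 2.9593 × 4.39% = 18.69%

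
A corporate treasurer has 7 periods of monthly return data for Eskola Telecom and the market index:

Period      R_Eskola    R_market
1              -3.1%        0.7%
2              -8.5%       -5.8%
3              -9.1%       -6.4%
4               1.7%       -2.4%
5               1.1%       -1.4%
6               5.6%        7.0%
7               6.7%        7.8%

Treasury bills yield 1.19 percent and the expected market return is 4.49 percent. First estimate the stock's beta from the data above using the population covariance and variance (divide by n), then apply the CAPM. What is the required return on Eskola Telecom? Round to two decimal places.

Mean R_i = (-3.1 − 8.5 − 9.1 + 1.7 + 1.1 + 5.6 + 6.7) / 7 = -0.8000%
Mean R_m = (0.7 − 5.8 − 6.4 − 2.4 − 1.4 + 7.0 + 7.8) / 7 = -0.0714%
Σ(R_i − R̄_i)(R_m − R̄_m) = 190.8100  ⇒  Cov = 190.8100 / 7 = 27.2586
Σ(R_m − R̄_m)² = 192.6143  ⇒  Var(R_m) = 192.6143 / 7 = 27.5163
β = Cov / Var(R_m) = 27.2586 / 27.5163 = 0.9906
MRP = 4.49% − 1.19% = 3.30%
E(R) = R_f + β × MRP = 1.19% + 0.9906 × 3.30% = 4.46%

4.46%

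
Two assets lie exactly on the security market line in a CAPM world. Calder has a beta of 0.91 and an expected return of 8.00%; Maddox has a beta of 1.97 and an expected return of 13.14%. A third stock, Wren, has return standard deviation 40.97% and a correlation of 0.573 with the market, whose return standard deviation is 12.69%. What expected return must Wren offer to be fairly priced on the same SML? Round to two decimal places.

MRP = (13.14% − 8.00%) / (1.97 − 0.91) = 4.8491%
R_f = 8.00% − 0.91 × 4.8491% = 3.5873%
β_Wren = ρ·σ_i/σ_m = 0.573 × 40.97 / 12.69 = 1.8499
E(R_Wren) = R_f + β × MRP = 3.5873% + 1.8499 × 4.8491% = 12.56%

12.56%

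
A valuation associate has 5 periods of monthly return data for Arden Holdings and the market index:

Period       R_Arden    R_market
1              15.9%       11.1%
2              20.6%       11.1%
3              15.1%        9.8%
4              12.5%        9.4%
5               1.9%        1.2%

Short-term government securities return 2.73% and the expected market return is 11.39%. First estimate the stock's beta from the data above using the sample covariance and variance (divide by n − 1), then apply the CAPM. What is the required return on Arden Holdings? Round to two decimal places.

16.55%

Mean R_i = (15.9 + 20.6 + 15.1 + 12.5 + 1.9) / 5 = 13.2000%
Mean R_m = (11.1 + 11.1 + 9.8 + 9.4 + 1.2) / 5 = 8.5200%
Σ(R_i − R̄_i)(R_m − R̄_m) = 110.5900  ⇒  Cov = 110.5900 / 4 = 27.6475
Σ(R_m − R̄_m)² = 69.3080  ⇒  Var(R_m) = 69.3080 / 4 = 17.3270
β = Cov / Var(R_m) = 27.6475 / 17.3270 = 1.5956
MRP = 11.39% − 2.73% = 8.66%
E(R) = R_f + β × MRP = 2.73% + 1.5956 × 8.66% = 16.55%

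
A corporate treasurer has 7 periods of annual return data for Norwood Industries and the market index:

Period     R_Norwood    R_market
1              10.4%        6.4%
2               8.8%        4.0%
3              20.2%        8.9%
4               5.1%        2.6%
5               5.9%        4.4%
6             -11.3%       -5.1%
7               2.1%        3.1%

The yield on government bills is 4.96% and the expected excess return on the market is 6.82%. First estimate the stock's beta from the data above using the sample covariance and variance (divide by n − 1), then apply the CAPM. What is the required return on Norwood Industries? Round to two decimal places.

Mean R_i = (10.4 + 8.8 + 20.2 + 5.1 + 5.9 − 11.3 + 2.1) / 7 = 5.8857%
Mean R_m = (6.4 + 4.0 + 8.9 + 2.6 + 4.4 − 5.1 + 3.1) / 7 = 3.4714%
Σ(R_i − R̄_i)(R_m − R̄_m) = 241.8771  ⇒  Cov = 241.8771 / 6 = 40.3129
Σ(R_m − R̄_m)² = 113.5543  ⇒  Var(R_m) = 113.5543 / 6 = 18.9257
β = Cov / Var(R_m) = 40.3129 / 18.9257 = 2.1301
E(R) = R_f + β × MRP = 4.96% + 2.1301 × 6.82% = 19.49%

19.49%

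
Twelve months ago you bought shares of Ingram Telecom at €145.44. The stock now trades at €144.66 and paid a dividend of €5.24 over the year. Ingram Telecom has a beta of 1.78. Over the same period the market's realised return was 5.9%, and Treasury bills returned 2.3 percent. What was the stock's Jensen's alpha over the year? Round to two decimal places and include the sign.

-5.64%

Realised HPR = (P1 + D1 − P0) / P0 = (144.66 + 5.24 − 145.44) / 145.44 = 4.46 / 145.44 = 3.0666%
MRP = 5.9% − 2.3% = 3.60%
CAPM required = R_f + β·MRP = 2.3% + 1.78 × 3.6% = 8.7080%
α = realised − required = 3.0666% − 8.7080% = -5.64%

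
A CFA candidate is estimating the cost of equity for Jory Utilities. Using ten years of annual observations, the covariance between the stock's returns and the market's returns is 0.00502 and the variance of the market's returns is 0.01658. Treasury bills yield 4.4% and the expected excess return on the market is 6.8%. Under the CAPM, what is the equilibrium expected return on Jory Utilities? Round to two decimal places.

β = Cov(R_i, R_m) / Var(R_m) = 0.00502 / 0.01658 = 0.3028
E(R) = R_f + β × MRP = 4.4% + 0.3028 × 6.8% = 6.46%

6.46%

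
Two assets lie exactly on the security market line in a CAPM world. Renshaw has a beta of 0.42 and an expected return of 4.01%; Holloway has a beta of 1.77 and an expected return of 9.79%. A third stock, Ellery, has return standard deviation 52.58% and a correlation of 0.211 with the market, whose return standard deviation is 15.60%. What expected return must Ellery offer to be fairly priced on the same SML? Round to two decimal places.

MRP = (9.79% − 4.01%) / (1.77 − 0.42) = 4.2815%
R_f = 4.01% − 0.42 × 4.2815% = 2.2118%
β_Ellery = ρ·σ_i/σ_m = 0.211 × 52.58 / 15.60 = 0.7112
E(R_Ellery) = R_f + β × MRP = 2.2118% + 0.7112 × 4.2815% = 5.26%

5.26%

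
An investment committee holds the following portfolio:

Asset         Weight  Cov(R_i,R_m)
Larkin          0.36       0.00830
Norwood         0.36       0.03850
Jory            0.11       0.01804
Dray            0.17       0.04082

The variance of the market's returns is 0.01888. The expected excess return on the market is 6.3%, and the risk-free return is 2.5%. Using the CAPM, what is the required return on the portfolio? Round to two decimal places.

β_Larkin = 0.00830 / 0.01888 = 0.4396
β_Norwood = 0.03850 / 0.01888 = 2.0392
β_Jory = 0.01804 / 0.01888 = 0.9555
β_Dray = 0.04082 / 0.01888 = 2.1621
β_P = Σ w_i β_i = 0.36×0.4396 + 0.36×2.0392 + 0.11×0.9555 + 0.17×2.1621 = 1.3650
E(R_P) = R_f + β_P × MRP = 2.5% + 1.3650 × 6.3% = 11.10%

11.10%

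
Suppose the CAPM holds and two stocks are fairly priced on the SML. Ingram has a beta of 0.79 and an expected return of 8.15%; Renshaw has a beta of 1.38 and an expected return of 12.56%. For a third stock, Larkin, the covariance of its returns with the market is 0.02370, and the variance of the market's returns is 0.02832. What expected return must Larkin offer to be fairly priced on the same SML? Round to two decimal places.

8.50%

MRP = (12.56% − 8.15%) / (1.38 − 0.79) = 7.4746%
R_f = 8.15% − 0.79 × 7.4746% = 2.2451%
β_Larkin = Cov / Var(R_m) = 0.02370 / 0.02832 = 0.8369
E(R_Larkin) = R_f + β × MRP = 2.2451% + 0.8369 × 7.4746% = 8.50%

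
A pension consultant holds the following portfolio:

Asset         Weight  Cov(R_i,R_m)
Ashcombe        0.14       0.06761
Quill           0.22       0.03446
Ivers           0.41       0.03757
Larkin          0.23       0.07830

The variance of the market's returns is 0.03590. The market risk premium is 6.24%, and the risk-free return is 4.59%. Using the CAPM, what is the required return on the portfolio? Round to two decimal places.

13.36%

β_Ashcombe = 0.06761 / 0.03590 = 1.8833
β_Quill = 0.03446 / 0.03590 = 0.9599
β_Ivers = 0.03757 / 0.03590 = 1.0465
β_Larkin = 0.07830 / 0.03590 = 2.1811
β_P = Σ w_i β_i = 0.14×1.8833 + 0.22×0.9599 + 0.41×1.0465 + 0.23×2.1811 = 1.4056
E(R_P) = R_f + β_P × MRP = 4.59% + 1.4056 × 6.24% = 13.36%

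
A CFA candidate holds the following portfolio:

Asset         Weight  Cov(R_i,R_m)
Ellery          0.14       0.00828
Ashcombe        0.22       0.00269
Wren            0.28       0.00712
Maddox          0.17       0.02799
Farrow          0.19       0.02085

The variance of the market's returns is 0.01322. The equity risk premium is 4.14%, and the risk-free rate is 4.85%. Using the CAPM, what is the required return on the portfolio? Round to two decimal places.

8.75%

β_Ellery = 0.00828 / 0.01322 = 0.6263
β_Ashcombe = 0.00269 / 0.01322 = 0.2035
β_Wren = 0.00712 / 0.01322 = 0.5386
β_Maddox = 0.02799 / 0.01322 = 2.1172
β_Farrow = 0.02085 / 0.01322 = 1.5772
β_P = Σ w_i β_i = 0.14×0.6263 + 0.22×0.2035 + 0.28×0.5386 + 0.17×2.1172 + 0.19×1.5772 = 0.9429
E(R_P) = R_f + β_P × MRP = 4.85% + 0.9429 × 4.14% = 8.75%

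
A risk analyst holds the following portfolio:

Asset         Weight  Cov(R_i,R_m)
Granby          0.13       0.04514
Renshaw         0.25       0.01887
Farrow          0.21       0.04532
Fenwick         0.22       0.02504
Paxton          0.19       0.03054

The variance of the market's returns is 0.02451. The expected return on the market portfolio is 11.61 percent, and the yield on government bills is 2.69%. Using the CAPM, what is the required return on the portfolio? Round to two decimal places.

β_Granby = 0.04514 / 0.02451 = 1.8417
β_Renshaw = 0.01887 / 0.02451 = 0.7699
β_Farrow = 0.04532 / 0.02451 = 1.8490
β_Fenwick = 0.02504 / 0.02451 = 1.0216
β_Paxton = 0.03054 / 0.02451 = 1.2460
β_P = Σ w_i β_i = 0.13×1.8417 + 0.25×0.7699 + 0.21×1.8490 + 0.22×1.0216 + 0.19×1.2460 = 1.2817
MRP = 11.61% − 2.69% = 8.92%
E(R_P) = R_f + β_P × MRP = 2.69% + 1.2817 × 8.92% = 14.12%

14.12%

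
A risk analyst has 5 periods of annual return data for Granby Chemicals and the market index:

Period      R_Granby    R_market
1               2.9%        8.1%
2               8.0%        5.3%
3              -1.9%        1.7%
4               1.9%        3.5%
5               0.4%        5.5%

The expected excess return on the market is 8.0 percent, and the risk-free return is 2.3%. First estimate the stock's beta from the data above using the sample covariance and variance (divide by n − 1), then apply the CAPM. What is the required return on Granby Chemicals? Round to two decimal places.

Mean R_i = (2.9 + 8.0 − 1.9 + 1.9 + 0.4) / 5 = 2.2600%
Mean R_m = (8.1 + 5.3 + 1.7 + 3.5 + 5.5) / 5 = 4.8200%
Σ(R_i − R̄_i)(R_m − R̄_m) = 17.0440  ⇒  Cov = 17.0440 / 4 = 4.2610
Σ(R_m − R̄_m)² = 22.9280  ⇒  Var(R_m) = 22.9280 / 4 = 5.7320
β = Cov / Var(R_m) = 4.2610 / 5.7320 = 0.7434
E(R) = R_f + β × MRP = 2.3% + 0.7434 × 8.0% = 8.25%

8.25%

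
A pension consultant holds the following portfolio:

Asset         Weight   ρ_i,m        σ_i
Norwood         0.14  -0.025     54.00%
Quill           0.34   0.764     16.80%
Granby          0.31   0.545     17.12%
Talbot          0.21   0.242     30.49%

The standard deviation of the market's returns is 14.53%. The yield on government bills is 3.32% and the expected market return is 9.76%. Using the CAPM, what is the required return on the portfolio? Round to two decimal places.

7.14%

β_Norwood = -0.025 × 54.00% / 14.53% = -0.0929
β_Quill = 0.764 × 16.80% / 14.53% = 0.8834
β_Granby = 0.545 × 17.12% / 14.53% = 0.6421
β_Talbot = 0.242 × 30.49% / 14.53% = 0.5078
β_P = Σ w_i β_i = 0.14×-0.0929 + 0.34×0.8834 + 0.31×0.6421 + 0.21×0.5078 = 0.5930
MRP = 9.76% − 3.32% = 6.44%
E(R_P) = R_f + β_P × MRP = 3.32% + 0.5930 × 6.44% = 7.14%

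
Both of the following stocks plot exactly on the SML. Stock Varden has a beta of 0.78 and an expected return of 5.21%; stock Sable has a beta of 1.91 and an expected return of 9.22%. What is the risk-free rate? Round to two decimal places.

2.44%

Both satisfy E(R) = R_f + β·MRP, so the slope of the SML is
MRP = (9.22% − 5.21%) / (1.91 − 0.78) = 4.01% / 1.13 = 3.5487%
R_f = E(R_Varden) − β_Varden·MRP = 5.21% − 0.78 × 3.5487% = 2.4420%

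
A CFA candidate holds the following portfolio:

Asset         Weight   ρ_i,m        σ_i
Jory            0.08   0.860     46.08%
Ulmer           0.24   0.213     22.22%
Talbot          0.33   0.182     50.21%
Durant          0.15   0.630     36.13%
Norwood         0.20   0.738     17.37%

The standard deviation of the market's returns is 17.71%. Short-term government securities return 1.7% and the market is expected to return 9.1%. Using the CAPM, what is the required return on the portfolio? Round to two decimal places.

7.26%

β_Jory = 0.860 × 46.08% / 17.71% = 2.2377
β_Ulmer = 0.213 × 22.22% / 17.71% = 0.2672
β_Talbot = 0.182 × 50.21% / 17.71% = 0.5160
β_Durant = 0.630 × 36.13% / 17.71% = 1.2853
β_Norwood = 0.738 × 17.37% / 17.71% = 0.7238
β_P = Σ w_i β_i = 0.08×2.2377 + 0.24×0.2672 + 0.33×0.5160 + 0.15×1.2853 + 0.20×0.7238 = 0.7510
MRP = 9.1% − 1.7% = 7.40%
E(R_P) = R_f + β_P × MRP = 1.7% + 0.7510 × 7.4% = 7.26%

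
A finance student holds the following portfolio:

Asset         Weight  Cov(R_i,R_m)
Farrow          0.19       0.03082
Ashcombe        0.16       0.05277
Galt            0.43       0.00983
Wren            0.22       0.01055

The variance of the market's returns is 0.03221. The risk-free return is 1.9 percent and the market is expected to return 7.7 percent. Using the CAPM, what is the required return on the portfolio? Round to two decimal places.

β_Farrow = 0.03082 / 0.03221 = 0.9568
β_Ashcombe = 0.05277 / 0.03221 = 1.6383
β_Galt = 0.00983 / 0.03221 = 0.3052
β_Wren = 0.01055 / 0.03221 = 0.3275
β_P = Σ w_i β_i = 0.19×0.9568 + 0.16×1.6383 + 0.43×0.3052 + 0.22×0.3275 = 0.6472
MRP = 7.7% − 1.9% = 5.80%
E(R_P) = R_f + β_P × MRP = 1.9% + 0.6472 × 5.8% = 5.65%

5.65%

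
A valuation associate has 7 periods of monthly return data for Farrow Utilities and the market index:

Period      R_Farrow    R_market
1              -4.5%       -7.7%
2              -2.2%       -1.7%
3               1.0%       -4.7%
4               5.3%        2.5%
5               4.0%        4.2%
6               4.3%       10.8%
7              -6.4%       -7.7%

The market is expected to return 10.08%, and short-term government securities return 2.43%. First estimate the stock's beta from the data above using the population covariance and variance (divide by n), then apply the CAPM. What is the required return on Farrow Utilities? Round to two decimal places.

6.79%

Mean R_i = (-4.5 − 2.2 + 1.0 + 5.3 + 4.0 + 4.3 − 6.4) / 7 = 0.2143%
Mean R_m = (-7.7 − 1.7 − 4.7 + 2.5 + 4.2 + 10.8 − 7.7) / 7 = -0.6143%
Σ(R_i − R̄_i)(R_m − R̄_m) = 160.3814  ⇒  Cov = 160.3814 / 7 = 22.9116
Σ(R_m − R̄_m)² = 281.4486  ⇒  Var(R_m) = 281.4486 / 7 = 40.2069
β = Cov / Var(R_m) = 22.9116 / 40.2069 = 0.5698
MRP = 10.08% − 2.43% = 7.65%
E(R) = R_f + β × MRP = 2.43% + 0.5698 × 7.65% = 6.79%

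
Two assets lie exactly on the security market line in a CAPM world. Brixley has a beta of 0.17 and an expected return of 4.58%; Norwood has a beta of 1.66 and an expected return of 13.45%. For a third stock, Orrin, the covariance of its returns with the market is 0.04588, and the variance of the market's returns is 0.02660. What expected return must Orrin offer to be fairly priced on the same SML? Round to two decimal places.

MRP = (13.45% − 4.58%) / (1.66 − 0.17) = 5.9530%
R_f = 4.58% − 0.17 × 5.9530% = 3.5680%
β_Orrin = Cov / Var(R_m) = 0.04588 / 0.02660 = 1.7248
E(R_Orrin) = R_f + β × MRP = 3.5680% + 1.7248 × 5.9530% = 13.84%

13.84%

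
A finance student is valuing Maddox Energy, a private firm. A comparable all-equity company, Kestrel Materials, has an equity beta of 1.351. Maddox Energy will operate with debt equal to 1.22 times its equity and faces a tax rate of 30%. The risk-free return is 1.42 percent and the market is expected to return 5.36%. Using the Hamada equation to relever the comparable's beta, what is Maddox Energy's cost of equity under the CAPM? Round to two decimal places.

11.29%

β_L = β_U × [1 + (1 − t)(D/E)] = 1.351 × [1 + (1 − 0.30) × 1.22]
    = 1.351 × [1 + 0.70 × 1.22] = 1.351 × 1.8540 = 2.5048
MRP = 5.36% − 1.42% = 3.94%
E(R) = R_f + β_L × MRP = 1.42% + 2.5048 × 3.94% = 11.29%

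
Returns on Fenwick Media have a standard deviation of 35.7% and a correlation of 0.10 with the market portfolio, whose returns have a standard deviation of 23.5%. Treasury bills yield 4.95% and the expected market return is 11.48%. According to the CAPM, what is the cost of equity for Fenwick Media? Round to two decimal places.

β = ρ × σ_i / σ_m = 0.10 × 35.7% / 23.5% = 0.1519
MRP = 11.48% − 4.95% = 6.53%
E(R) = 4.95% + 0.1519 × 6.53% = 5.94%

5.94%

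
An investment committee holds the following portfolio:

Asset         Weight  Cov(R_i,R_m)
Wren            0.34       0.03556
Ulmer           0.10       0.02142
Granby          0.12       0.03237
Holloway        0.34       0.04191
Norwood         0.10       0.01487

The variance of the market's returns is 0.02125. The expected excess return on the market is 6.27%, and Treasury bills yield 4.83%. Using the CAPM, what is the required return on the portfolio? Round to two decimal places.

14.82%

β_Wren = 0.03556 / 0.02125 = 1.6734
β_Ulmer = 0.02142 / 0.02125 = 1.0080
β_Granby = 0.03237 / 0.02125 = 1.5233
β_Holloway = 0.04191 / 0.02125 = 1.9722
β_Norwood = 0.01487 / 0.02125 = 0.6998
β_P = Σ w_i β_i = 0.34×1.6734 + 0.10×1.0080 + 0.12×1.5233 + 0.34×1.9722 + 0.10×0.6998 = 1.5931
E(R_P) = R_f + β_P × MRP = 4.83% + 1.5931 × 6.27% = 14.82%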